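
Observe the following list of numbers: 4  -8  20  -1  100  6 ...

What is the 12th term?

Positions 1, 3, 5, … form one subsequence and positions 2, 4, 6, … form another.
Subsequence A is 4, 20, 100, which is multiplying by 5 each time.
Subsequence B is -8, -1, 6, which is linear: a_n = -15 + 7·n.
Position 12 falls in subsequence B as its term 6, giving 27.

27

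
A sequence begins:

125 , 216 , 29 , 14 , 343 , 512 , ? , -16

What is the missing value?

Positions follow the repeating pattern AABB; grouping by letter gives 2 tracks.
Track A is 125, 216, 343, 512, which is the cubes 5³, 6³, 7³, ….
Track B is 29, 14, ?, -16, which is arithmetic with common difference −15.
Track B's pattern makes the blank -1.

-1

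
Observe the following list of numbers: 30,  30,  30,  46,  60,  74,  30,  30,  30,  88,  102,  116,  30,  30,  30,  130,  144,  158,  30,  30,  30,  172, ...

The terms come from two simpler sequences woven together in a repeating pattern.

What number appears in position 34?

256

The slot pattern repeats as AAABBB (period 6), so there are 2 interleaved tracks.
Subsequence A is 30, 30, 30, 30, 30, 30, 30, 30, 30, 30, 30, 30, which is the constant sequence 30.
Subsequence B is 46, 60, 74, 88, 102, 116, 130, 144, 158, 172, which is adding 14 each time.
The 34th slot belongs to subsequence B; its 16th term is 256.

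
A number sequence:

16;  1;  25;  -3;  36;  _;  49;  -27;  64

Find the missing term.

Odd-indexed and even-indexed terms follow separate rules.
Stream A: 16, 25, 36, 49, 64 (the squares 4², 5², 6², …).
Stream B: 1, -3, ?, -27 (a geometric progression (common ratio -3)).
Filling stream B at index 3 by its rule yields 9.

9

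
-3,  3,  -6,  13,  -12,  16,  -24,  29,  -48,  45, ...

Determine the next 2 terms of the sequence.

-96, 74

Taking every 2nd term gives 2 separate tracks.
Stream A: -3, -6, -12, -24, -48. A geometric progression (common ratio 2).
Stream B: 3, 13, 16, 29, 45. Fibonacci-style (each term is the sum of the two before it).
Position 11 → stream A, term 6 = -96.
Term 12 comes from stream B (its 6th entry): 74.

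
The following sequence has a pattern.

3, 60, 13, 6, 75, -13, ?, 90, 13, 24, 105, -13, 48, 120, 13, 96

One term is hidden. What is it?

12

Split by position mod 3 into 3 tracks.
Stream A: 3, 6, ?, 24, 48, 96 (multiplying by 2 each time).
Stream B: 60, 75, 90, 105, 120 (adding 15 each time).
Stream C: 13, -13, 13, -13, 13 (alternating ±13).
So the missing entry in stream A is 12.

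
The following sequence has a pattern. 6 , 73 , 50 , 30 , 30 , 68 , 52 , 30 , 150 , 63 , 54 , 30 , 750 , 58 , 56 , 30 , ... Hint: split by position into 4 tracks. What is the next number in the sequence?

3750

Taking every 4th term gives 4 separate tracks.
Track A: 6, 30, 150, 750 (geometric, ×5 each step).
Track B: 73, 68, 63, 58 (linear: a_n = 78 − 5·n).
Track C: 50, 52, 54, 56 (arithmetic, step +2).
Track D: 30, 30, 30, 30 (always 30).
Term 17 comes from track A (its 5th entry): 3750.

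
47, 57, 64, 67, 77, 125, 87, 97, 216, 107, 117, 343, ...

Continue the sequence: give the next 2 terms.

Positions follow the repeating pattern AAB; grouping by letter gives 2 tracks.
Subsequence A: 47, 57, 67, 77, 87, 97, 107, 117 — arithmetic, step +10.
Subsequence B: 64, 125, 216, 343 — consecutive cubes n³ from n = 4.
The 13th slot belongs to subsequence A; its 9th term is 127.
Term 14 comes from subsequence A (its 10th entry): 137.

127, 137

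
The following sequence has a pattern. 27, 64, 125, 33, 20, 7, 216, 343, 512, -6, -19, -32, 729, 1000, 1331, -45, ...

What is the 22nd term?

-84

Positions follow the repeating pattern AAABBB; grouping by letter gives 2 tracks.
Track A: 27, 64, 125, 216, 343, 512, 729, 1000, 1331 (consecutive cubes n³ from n = 3).
Track B: 33, 20, 7, -6, -19, -32, -45 (linear: a_n = 46 − 13·n).
The 22nd slot belongs to track B; its 10th term is -84.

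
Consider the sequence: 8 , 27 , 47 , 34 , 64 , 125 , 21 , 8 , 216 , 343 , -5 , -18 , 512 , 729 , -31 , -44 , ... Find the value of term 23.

-83

Positions follow the repeating pattern AABB; grouping by letter gives 2 tracks.
Stream A is 8, 27, 64, 125, 216, 343, 512, 729, which is the cubes 2³, 3³, 4³, ….
Stream B is 47, 34, 21, 8, -5, -18, -31, -44, which is arithmetic with common difference −13.
Position 23 falls in stream B as its term 11, giving -83.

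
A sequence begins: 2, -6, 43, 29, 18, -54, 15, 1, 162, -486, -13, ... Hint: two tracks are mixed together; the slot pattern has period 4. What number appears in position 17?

13122

Positions follow the repeating pattern AABB; grouping by letter gives 2 tracks.
Track A: 2, -6, 18, -54, 162, -486 — a geometric progression (common ratio -3).
Track B: 43, 29, 15, 1, -13 — subtracting 14 each time.
Term 17 comes from track A (its 9th entry): 13122.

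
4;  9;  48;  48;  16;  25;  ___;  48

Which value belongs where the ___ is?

Positions follow the repeating pattern AABB; grouping by letter gives 2 tracks.
Track A = 4, 9, 16, 25: the squares 2², 3², 4², ….
Track B = 48, 48, ?, 48: constant 48.
So the missing entry in track B is 48.

48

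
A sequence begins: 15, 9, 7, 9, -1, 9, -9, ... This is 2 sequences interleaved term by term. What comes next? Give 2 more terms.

Split by position mod 2 into 2 tracks.
Stream A: 15, 7, -1, -9 — arithmetic with common difference −8.
Stream B: 9, 9, 9 — always 9.
Position 8 → stream B, term 4 = 9.
The 9th slot belongs to stream A; its 5th term is -17.

9, -17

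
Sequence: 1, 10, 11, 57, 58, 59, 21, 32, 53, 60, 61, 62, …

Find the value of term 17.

64

Positions follow the repeating pattern AAABBB; grouping by letter gives 2 tracks.
Track A is 1, 10, 11, 21, 32, 53, which is Fibonacci-style (each term is the sum of the two before it).
Track B is 57, 58, 59, 60, 61, 62, which is adding 1 each time.
Position 17 falls in track B as its term 8, giving 64.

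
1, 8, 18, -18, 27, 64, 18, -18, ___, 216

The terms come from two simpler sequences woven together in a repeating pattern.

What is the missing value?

Reading positions in blocks of 4 reveals the pattern AABB — 2 tracks woven together.
Track A is 1, 8, 27, 64, ?, 216, which is the cubes 1³, 2³, 3³, ….
Track B is 18, -18, 18, -18, which is alternating ±18.
The gap is track A's term 5; the rule gives 125.

125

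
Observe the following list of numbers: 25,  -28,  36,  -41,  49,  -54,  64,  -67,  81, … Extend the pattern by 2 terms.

-80, 100

Taking every 2nd term gives 2 separate tracks.
Subsequence A: 25, 36, 49, 64, 81 (the squares 5², 6², 7², …).
Subsequence B: -28, -41, -54, -67 (arithmetic, step −13).
Position 10 → subsequence B, term 5 = -80.
Position 11 → subsequence A, term 6 = 100.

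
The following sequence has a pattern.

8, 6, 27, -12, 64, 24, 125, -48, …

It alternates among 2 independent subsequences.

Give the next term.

The terms cycle through 2 interleaved subsequences.
Track A: 8, 27, 64, 125 (the cubes 2³, 3³, 4³, …).
Track B: 6, -12, 24, -48 (multiplying by -2 each time).
Position 9 falls in track A as its term 5, giving 216.

216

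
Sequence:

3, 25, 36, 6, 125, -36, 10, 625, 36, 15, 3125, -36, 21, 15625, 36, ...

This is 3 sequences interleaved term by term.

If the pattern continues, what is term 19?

36

Split by position mod 3 into 3 tracks.
Subsequence A is 3, 6, 10, 15, 21, which is triangular numbers n(n+1)/2 for n = 2, 3, ….
Subsequence B is 25, 125, 625, 3125, 15625, which is powers of 5.
Subsequence C is 36, -36, 36, -36, 36, which is the oscillation 36·(−1)^(n+1).
Position 19 → subsequence A, term 7 = 36.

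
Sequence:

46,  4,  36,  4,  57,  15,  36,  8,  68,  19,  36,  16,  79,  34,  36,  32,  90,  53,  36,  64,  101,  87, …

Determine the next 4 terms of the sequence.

Taking every 4th term gives 4 separate tracks.
Stream A: 46, 57, 68, 79, 90, 101 (arithmetic, step +11).
Stream B: 4, 15, 19, 34, 53, 87 (Fibonacci-style (each term is the sum of the two before it)).
Stream C: 36, 36, 36, 36, 36 (the constant sequence 36).
Stream D: 4, 8, 16, 32, 64 (successive powers of 2).
Term 23 comes from stream C (its 6th entry): 36.
Position 24 → stream D, term 6 = 128.
Term 25 comes from stream A (its 7th entry): 112.
The 26th slot belongs to stream B; its 7th term is 140.

36, 128, 112, 140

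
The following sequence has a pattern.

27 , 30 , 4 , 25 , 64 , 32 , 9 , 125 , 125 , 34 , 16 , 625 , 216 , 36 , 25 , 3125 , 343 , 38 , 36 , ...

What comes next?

The terms cycle through 4 interleaved subsequences.
Track A: 27, 64, 125, 216, 343 (the cubes 3³, 4³, 5³, …).
Track B: 30, 32, 34, 36, 38 (arithmetic, step +2).
Track C: 4, 9, 16, 25, 36 (consecutive squares n² from n = 2).
Track D: 25, 125, 625, 3125 (powers of 5).
The 20th slot belongs to track D; its 5th term is 15625.

15625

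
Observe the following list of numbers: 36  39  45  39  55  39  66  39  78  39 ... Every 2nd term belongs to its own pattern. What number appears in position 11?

Taking every 2nd term gives 2 separate tracks.
Subsequence A is 36, 45, 55, 66, 78, which is triangular numbers n(n+1)/2 for n = 8, 9, ….
Subsequence B is 39, 39, 39, 39, 39, which is always 39.
The 11th slot belongs to subsequence A; its 6th term is 91.

91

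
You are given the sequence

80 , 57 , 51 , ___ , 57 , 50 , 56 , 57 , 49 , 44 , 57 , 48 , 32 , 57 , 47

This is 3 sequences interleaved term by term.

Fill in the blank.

68

The terms cycle through 3 interleaved subsequences.
Track A: 80, ?, 56, 44, 32 — subtracting 12 each time.
Track B: 57, 57, 57, 57, 57 — constant 57.
Track C: 51, 50, 49, 48, 47 — arithmetic with common difference −1.
The gap is track A's term 2; the rule gives 68.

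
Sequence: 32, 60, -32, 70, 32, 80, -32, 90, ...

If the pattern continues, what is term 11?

Positions 1, 3, 5, … form one subsequence and positions 2, 4, 6, … form another.
Track A: 32, -32, 32, -32 — oscillating between 32 and -32.
Track B: 60, 70, 80, 90 — arithmetic with common difference +10.
Position 11 → track A, term 6 = -32.

-32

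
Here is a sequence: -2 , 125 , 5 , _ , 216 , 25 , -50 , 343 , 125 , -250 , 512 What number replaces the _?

The terms cycle through 3 interleaved subsequences.
Stream A: -2, ?, -50, -250 (geometric, ×5 each step).
Stream B: 125, 216, 343, 512 (consecutive cubes n³ from n = 5).
Stream C: 5, 25, 125 (powers of 5).
Stream A's pattern makes the blank -10.

-10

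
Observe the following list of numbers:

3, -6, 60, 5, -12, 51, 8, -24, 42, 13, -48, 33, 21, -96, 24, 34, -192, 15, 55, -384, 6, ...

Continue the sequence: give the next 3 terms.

The terms cycle through 3 interleaved subsequences.
Subsequence A = 3, 5, 8, 13, 21, 34, 55: Fibonacci-style (each term is the sum of the two before it).
Subsequence B = -6, -12, -24, -48, -96, -192, -384: geometric, ×2 each step.
Subsequence C = 60, 51, 42, 33, 24, 15, 6: arithmetic, step −9.
Position 22 falls in subsequence A as its term 8, giving 89.
Position 23 falls in subsequence B as its term 8, giving -768.
Position 24 falls in subsequence C as its term 8, giving -3.

89, -768, -3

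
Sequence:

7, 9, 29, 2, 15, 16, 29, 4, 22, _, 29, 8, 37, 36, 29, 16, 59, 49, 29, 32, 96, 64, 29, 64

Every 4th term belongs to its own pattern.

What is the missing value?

25

Taking every 4th term gives 4 separate tracks.
Subsequence A: 7, 15, 22, 37, 59, 96 (Fibonacci-style (each term is the sum of the two before it)).
Subsequence B: 9, 16, ?, 36, 49, 64 (the squares 3², 4², 5², …).
Subsequence C: 29, 29, 29, 29, 29, 29 (the constant sequence 29).
Subsequence D: 2, 4, 8, 16, 32, 64 (geometric with ratio 2).
Filling subsequence B at index 3 by its rule yields 25.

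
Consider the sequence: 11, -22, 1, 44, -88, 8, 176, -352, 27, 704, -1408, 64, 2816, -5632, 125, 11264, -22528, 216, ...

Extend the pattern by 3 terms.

Reading positions in blocks of 3 reveals the pattern AAB — 2 tracks woven together.
Stream A: 11, -22, 44, -88, 176, -352, 704, -1408, 2816, -5632, 11264, -22528. A geometric progression (common ratio -2).
Stream B: 1, 8, 27, 64, 125, 216. Perfect cubes starting at 1³.
Term 19 comes from stream A (its 13th entry): 45056.
Position 20 falls in stream A as its term 14, giving -90112.
Term 21 comes from stream B (its 7th entry): 343.

45056, -90112, 343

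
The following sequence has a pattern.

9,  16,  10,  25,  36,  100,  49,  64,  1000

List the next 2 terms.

Reading positions in blocks of 3 reveals the pattern AAB — 2 tracks woven together.
Track A: 9, 16, 25, 36, 49, 64. Perfect squares starting at 3².
Track B: 10, 100, 1000. Powers 10^1, 10^2, 10^3, ….
Term 10 comes from track A (its 7th entry): 81.
Position 11 → track A, term 8 = 100.

81, 100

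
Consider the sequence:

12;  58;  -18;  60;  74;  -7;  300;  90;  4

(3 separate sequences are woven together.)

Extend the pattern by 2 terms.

1500, 106

Taking every 3rd term gives 3 separate tracks.
Subsequence A is 12, 60, 300, which is geometric with ratio 5.
Subsequence B is 58, 74, 90, which is linear: a_n = 42 + 16·n.
Subsequence C is -18, -7, 4, which is arithmetic, step +11.
Position 10 falls in subsequence A as its term 4, giving 1500.
Term 11 comes from subsequence B (its 4th entry): 106.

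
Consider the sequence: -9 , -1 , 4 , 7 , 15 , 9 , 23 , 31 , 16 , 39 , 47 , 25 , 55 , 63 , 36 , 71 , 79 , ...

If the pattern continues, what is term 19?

87

The slot pattern repeats as AAB (period 3), so there are 2 interleaved tracks.
Subsequence A is -9, -1, 7, 15, 23, 31, 39, 47, 55, 63, 71, 79, which is arithmetic, step +8.
Subsequence B is 4, 9, 16, 25, 36, which is perfect squares starting at 2².
Term 19 comes from subsequence A (its 13th entry): 87.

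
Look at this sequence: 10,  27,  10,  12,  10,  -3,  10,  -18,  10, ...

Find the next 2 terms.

-33, 10

Odd-indexed and even-indexed terms follow separate rules.
Track A: 10, 10, 10, 10, 10 — constant 10.
Track B: 27, 12, -3, -18 — arithmetic, step −15.
Term 10 comes from track B (its 5th entry): -33.
Position 11 → track A, term 6 = 10.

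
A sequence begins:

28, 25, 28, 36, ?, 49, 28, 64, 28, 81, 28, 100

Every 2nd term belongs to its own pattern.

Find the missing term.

28

The terms cycle through 2 interleaved subsequences.
Subsequence A: 28, 28, ?, 28, 28, 28 (constant 28).
Subsequence B: 25, 36, 49, 64, 81, 100 (the squares 5², 6², 7², …).
Subsequence A's pattern makes the blank 28.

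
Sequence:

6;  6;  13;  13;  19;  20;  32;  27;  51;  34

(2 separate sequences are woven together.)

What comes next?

Split by position mod 2 into 2 tracks.
Track A is 6, 13, 19, 32, 51, which is a Fibonacci-like recurrence a_n = a_{n-1} + a_{n-2}.
Track B is 6, 13, 20, 27, 34, which is arithmetic, step +7.
Term 11 comes from track A (its 6th entry): 83.

83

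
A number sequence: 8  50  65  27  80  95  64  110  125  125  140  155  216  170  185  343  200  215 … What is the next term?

512

Reading positions in blocks of 3 reveals the pattern ABB — 2 tracks woven together.
Subsequence A: 8, 27, 64, 125, 216, 343. Perfect cubes starting at 2³.
Subsequence B: 50, 65, 80, 95, 110, 125, 140, 155, 170, 185, 200, 215. Linear: a_n = 35 + 15·n.
The 19th slot belongs to subsequence A; its 7th term is 512.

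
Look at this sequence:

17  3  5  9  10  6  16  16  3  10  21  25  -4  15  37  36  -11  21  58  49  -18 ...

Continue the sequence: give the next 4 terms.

Split by position mod 4 into 4 tracks.
Track A is 17, 10, 3, -4, -11, -18, which is arithmetic with common difference −7.
Track B is 3, 6, 10, 15, 21, which is triangular numbers n(n+1)/2 for n = 2, 3, ….
Track C is 5, 16, 21, 37, 58, which is a Fibonacci-like recurrence a_n = a_{n-1} + a_{n-2}.
Track D is 9, 16, 25, 36, 49, which is consecutive squares n² from n = 3.
The 22nd slot belongs to track B; its 6th term is 28.
Position 23 falls in track C as its term 6, giving 95.
Position 24 → track D, term 6 = 64.
Position 25 falls in track A as its term 7, giving -25.

28, 95, 64, -25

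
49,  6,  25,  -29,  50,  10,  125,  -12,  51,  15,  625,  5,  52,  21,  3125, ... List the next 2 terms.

Split by position mod 4: positions 1, 5, 9, … form one track, and each other residue class forms its own.
Stream A: 49, 50, 51, 52 (arithmetic with common difference +1).
Stream B: 6, 10, 15, 21 (triangular numbers starting at T_3).
Stream C: 25, 125, 625, 3125 (powers 5^2, 5^3, 5^4, …).
Stream D: -29, -12, 5 (arithmetic, step +17).
Term 16 comes from stream D (its 4th entry): 22.
The 17th slot belongs to stream A; its 5th term is 53.

22, 53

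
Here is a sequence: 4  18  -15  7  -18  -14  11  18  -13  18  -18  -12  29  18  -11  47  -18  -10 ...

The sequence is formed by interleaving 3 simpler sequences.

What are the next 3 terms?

76, 18, -9

Taking every 3rd term gives 3 separate tracks.
Subsequence A = 4, 7, 11, 18, 29, 47: each term equals the sum of the previous two.
Subsequence B = 18, -18, 18, -18, 18, -18: the oscillation 18·(−1)^(n+1).
Subsequence C = -15, -14, -13, -12, -11, -10: arithmetic, step +1.
Term 19 comes from subsequence A (its 7th entry): 76.
Term 20 comes from subsequence B (its 7th entry): 18.
Term 21 comes from subsequence C (its 7th entry): -9.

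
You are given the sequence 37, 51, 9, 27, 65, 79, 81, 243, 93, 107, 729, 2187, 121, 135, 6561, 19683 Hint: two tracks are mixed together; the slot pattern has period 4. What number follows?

149

Reading positions in blocks of 4 reveals the pattern AABB — 2 tracks woven together.
Subsequence A is 37, 51, 65, 79, 93, 107, 121, 135, which is linear: a_n = 23 + 14·n.
Subsequence B is 9, 27, 81, 243, 729, 2187, 6561, 19683, which is powers of 3.
Term 17 comes from subsequence A (its 9th entry): 149.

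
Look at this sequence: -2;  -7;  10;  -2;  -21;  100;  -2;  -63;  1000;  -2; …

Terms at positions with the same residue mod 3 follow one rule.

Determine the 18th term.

1000000

Taking every 3rd term gives 3 separate tracks.
Track A is -2, -2, -2, -2, which is constant -2.
Track B is -7, -21, -63, which is a geometric progression (common ratio 3).
Track C is 10, 100, 1000, which is successive powers of 10.
Position 18 → track C, term 6 = 1000000.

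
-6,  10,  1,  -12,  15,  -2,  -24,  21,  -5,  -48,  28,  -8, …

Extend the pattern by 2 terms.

Split by position mod 3 into 3 tracks.
Subsequence A: -6, -12, -24, -48 — multiplying by 2 each time.
Subsequence B: 10, 15, 21, 28 — triangular numbers starting at T_4.
Subsequence C: 1, -2, -5, -8 — subtracting 3 each time.
The 13th slot belongs to subsequence A; its 5th term is -96.
The 14th slot belongs to subsequence B; its 5th term is 36.

-96, 36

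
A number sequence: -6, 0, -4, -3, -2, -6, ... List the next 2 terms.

0, -9

Taking every 2nd term gives 2 separate tracks.
Track A: -6, -4, -2 — arithmetic with common difference +2.
Track B: 0, -3, -6 — arithmetic with common difference −3.
Term 7 comes from track A (its 4th entry): 0.
Position 8 → track B, term 4 = -9.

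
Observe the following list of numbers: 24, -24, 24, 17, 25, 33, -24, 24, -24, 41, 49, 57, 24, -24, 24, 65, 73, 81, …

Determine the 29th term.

121

Positions follow the repeating pattern AAABBB; grouping by letter gives 2 tracks.
Track A: 24, -24, 24, -24, 24, -24, 24, -24, 24. The oscillation 24·(−1)^(n+1).
Track B: 17, 25, 33, 41, 49, 57, 65, 73, 81. Adding 8 each time.
Position 29 falls in track B as its term 14, giving 121.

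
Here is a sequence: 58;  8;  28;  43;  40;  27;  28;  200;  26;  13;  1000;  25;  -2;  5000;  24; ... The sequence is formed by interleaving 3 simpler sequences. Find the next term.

-17

Read the sequence 3 terms at a time; column i is its own pattern.
Stream A: 58, 43, 28, 13, -2 — arithmetic with common difference −15.
Stream B: 8, 40, 200, 1000, 5000 — geometric with ratio 5.
Stream C: 28, 27, 26, 25, 24 — linear: a_n = 29 − n.
The 16th slot belongs to stream A; its 6th term is -17.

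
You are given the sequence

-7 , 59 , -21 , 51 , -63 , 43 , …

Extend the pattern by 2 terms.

The terms cycle through 2 interleaved subsequences.
Subsequence A = -7, -21, -63: geometric, ×3 each step.
Subsequence B = 59, 51, 43: subtracting 8 each time.
Position 7 falls in subsequence A as its term 4, giving -189.
Term 8 comes from subsequence B (its 4th entry): 35.

-189, 35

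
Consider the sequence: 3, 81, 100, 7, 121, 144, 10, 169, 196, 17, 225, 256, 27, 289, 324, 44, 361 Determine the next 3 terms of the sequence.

400, 71, 441

Positions follow the repeating pattern ABB; grouping by letter gives 2 tracks.
Subsequence A: 3, 7, 10, 17, 27, 44 (each term equals the sum of the previous two).
Subsequence B: 81, 100, 121, 144, 169, 196, 225, 256, 289, 324, 361 (consecutive squares n² from n = 9).
Position 18 falls in subsequence B as its term 12, giving 400.
Term 19 comes from subsequence A (its 7th entry): 71.
Position 20 → subsequence B, term 13 = 441.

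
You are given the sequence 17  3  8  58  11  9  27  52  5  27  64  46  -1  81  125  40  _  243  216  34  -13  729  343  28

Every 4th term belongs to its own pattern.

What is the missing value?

Split by position mod 4 into 4 tracks.
Stream A is 17, 11, 5, -1, ?, -13, which is subtracting 6 each time.
Stream B is 3, 9, 27, 81, 243, 729, which is multiplying by 3 each time.
Stream C is 8, 27, 64, 125, 216, 343, which is perfect cubes starting at 2³.
Stream D is 58, 52, 46, 40, 34, 28, which is linear: a_n = 64 − 6·n.
Filling stream A at index 5 by its rule yields -7.

-7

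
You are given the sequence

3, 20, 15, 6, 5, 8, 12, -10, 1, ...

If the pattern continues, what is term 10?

Read the sequence 3 terms at a time; column i is its own pattern.
Stream A: 3, 6, 12 (geometric with ratio 2).
Stream B: 20, 5, -10 (arithmetic with common difference −15).
Stream C: 15, 8, 1 (arithmetic with common difference −7).
Term 10 comes from stream A (its 4th entry): 24.

24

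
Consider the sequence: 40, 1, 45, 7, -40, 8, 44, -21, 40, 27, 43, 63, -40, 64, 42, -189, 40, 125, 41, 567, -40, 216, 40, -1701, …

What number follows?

Taking every 4th term gives 4 separate tracks.
Stream A: 40, -40, 40, -40, 40, -40 (alternating ±40).
Stream B: 1, 8, 27, 64, 125, 216 (consecutive cubes n³ from n = 1).
Stream C: 45, 44, 43, 42, 41, 40 (subtracting 1 each time).
Stream D: 7, -21, 63, -189, 567, -1701 (geometric, ×-3 each step).
The 25th slot belongs to stream A; its 7th term is 40.

40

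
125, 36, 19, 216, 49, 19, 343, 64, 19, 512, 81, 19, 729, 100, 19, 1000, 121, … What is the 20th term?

144

Split by position mod 3: positions 1, 4, 7, … form one track, and each other residue class forms its own.
Track A is 125, 216, 343, 512, 729, 1000, which is perfect cubes starting at 5³.
Track B is 36, 49, 64, 81, 100, 121, which is perfect squares starting at 6².
Track C is 19, 19, 19, 19, 19, which is always 19.
Term 20 comes from track B (its 7th entry): 144.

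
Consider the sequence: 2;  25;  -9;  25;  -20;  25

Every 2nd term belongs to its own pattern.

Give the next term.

Taking every 2nd term gives 2 separate tracks.
Track A is 2, -9, -20, which is arithmetic with common difference −11.
Track B is 25, 25, 25, which is the constant sequence 25.
Position 7 → track A, term 4 = -31.

-31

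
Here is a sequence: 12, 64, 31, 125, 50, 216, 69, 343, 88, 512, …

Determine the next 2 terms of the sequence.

107, 729

Split by position mod 2 into 2 tracks.
Track A is 12, 31, 50, 69, 88, which is adding 19 each time.
Track B is 64, 125, 216, 343, 512, which is the cubes 4³, 5³, 6³, ….
Position 11 falls in track A as its term 6, giving 107.
Term 12 comes from track B (its 6th entry): 729.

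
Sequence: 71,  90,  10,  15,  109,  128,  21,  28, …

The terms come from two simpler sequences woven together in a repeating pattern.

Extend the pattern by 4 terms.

Positions follow the repeating pattern AABB; grouping by letter gives 2 tracks.
Track A: 71, 90, 109, 128 (adding 19 each time).
Track B: 10, 15, 21, 28 (triangular numbers starting at T_4).
Term 9 comes from track A (its 5th entry): 147.
The 10th slot belongs to track A; its 6th term is 166.
The 11th slot belongs to track B; its 5th term is 36.
The 12th slot belongs to track B; its 6th term is 45.

147, 166, 36, 45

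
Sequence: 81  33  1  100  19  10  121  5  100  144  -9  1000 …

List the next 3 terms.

169, -23, 10000

Split by position mod 3 into 3 tracks.
Track A: 81, 100, 121, 144 — consecutive squares n² from n = 9.
Track B: 33, 19, 5, -9 — linear: a_n = 47 − 14·n.
Track C: 1, 10, 100, 1000 — successive powers of 10.
The 13th slot belongs to track A; its 5th term is 169.
Position 14 → track B, term 5 = -23.
Position 15 → track C, term 5 = 10000.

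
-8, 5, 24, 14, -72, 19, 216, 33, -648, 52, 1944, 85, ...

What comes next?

Taking every 2nd term gives 2 separate tracks.
Stream A: -8, 24, -72, 216, -648, 1944. A geometric progression (common ratio -3).
Stream B: 5, 14, 19, 33, 52, 85. Each term equals the sum of the previous two.
The 13th slot belongs to stream A; its 7th term is -5832.

-5832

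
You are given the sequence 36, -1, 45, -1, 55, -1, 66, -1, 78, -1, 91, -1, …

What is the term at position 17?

Positions 1, 3, 5, … form one subsequence and positions 2, 4, 6, … form another.
Track A: 36, 45, 55, 66, 78, 91. The triangular numbers T_8, T_9, ….
Track B: -1, -1, -1, -1, -1, -1. Always -1.
The 17th slot belongs to track A; its 9th term is 136.

136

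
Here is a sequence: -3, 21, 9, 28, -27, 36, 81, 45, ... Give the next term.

-243

Odd-indexed and even-indexed terms follow separate rules.
Track A: -3, 9, -27, 81 — geometric, ×-3 each step.
Track B: 21, 28, 36, 45 — the triangular numbers T_6, T_7, ….
Position 9 → track A, term 5 = -243.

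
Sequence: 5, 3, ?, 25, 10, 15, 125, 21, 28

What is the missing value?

6

Positions follow the repeating pattern ABB; grouping by letter gives 2 tracks.
Track A is 5, 25, 125, which is powers 5^1, 5^2, 5^3, ….
Track B is 3, ?, 10, 15, 21, 28, which is triangular numbers n(n+1)/2 for n = 2, 3, ….
The gap is track B's term 2; the rule gives 6.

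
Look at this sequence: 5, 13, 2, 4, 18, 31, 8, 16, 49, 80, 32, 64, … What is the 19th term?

The slot pattern repeats as AABB (period 4), so there are 2 interleaved tracks.
Track A: 5, 13, 18, 31, 49, 80 — Fibonacci-style (each term is the sum of the two before it).
Track B: 2, 4, 8, 16, 32, 64 — powers 2^1, 2^2, 2^3, ….
Position 19 → track B, term 9 = 512.

512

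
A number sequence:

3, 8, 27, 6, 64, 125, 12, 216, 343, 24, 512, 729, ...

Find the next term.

48

Positions follow the repeating pattern ABB; grouping by letter gives 2 tracks.
Track A = 3, 6, 12, 24: multiplying by 2 each time.
Track B = 8, 27, 64, 125, 216, 343, 512, 729: consecutive cubes n³ from n = 2.
Position 13 → track A, term 5 = 48.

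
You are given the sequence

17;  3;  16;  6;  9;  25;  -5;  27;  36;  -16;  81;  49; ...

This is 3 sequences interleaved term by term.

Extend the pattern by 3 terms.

The terms cycle through 3 interleaved subsequences.
Stream A: 17, 6, -5, -16 (arithmetic with common difference −11).
Stream B: 3, 9, 27, 81 (powers of 3).
Stream C: 16, 25, 36, 49 (perfect squares starting at 4²).
Term 13 comes from stream A (its 5th entry): -27.
The 14th slot belongs to stream B; its 5th term is 243.
Position 15 → stream C, term 5 = 64.

-27, 243, 64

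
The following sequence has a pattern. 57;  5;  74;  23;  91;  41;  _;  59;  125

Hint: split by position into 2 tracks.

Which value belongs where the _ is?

108

Odd-indexed and even-indexed terms follow separate rules.
Track A is 57, 74, 91, ?, 125, which is adding 17 each time.
Track B is 5, 23, 41, 59, which is arithmetic, step +18.
Filling track A at index 4 by its rule yields 108.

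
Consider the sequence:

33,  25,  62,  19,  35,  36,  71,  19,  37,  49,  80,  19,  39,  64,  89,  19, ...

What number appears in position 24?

19

Split by position mod 4 into 4 tracks.
Subsequence A: 33, 35, 37, 39 (adding 2 each time).
Subsequence B: 25, 36, 49, 64 (perfect squares starting at 5²).
Subsequence C: 62, 71, 80, 89 (linear: a_n = 53 + 9·n).
Subsequence D: 19, 19, 19, 19 (always 19).
Position 24 falls in subsequence D as its term 6, giving 19.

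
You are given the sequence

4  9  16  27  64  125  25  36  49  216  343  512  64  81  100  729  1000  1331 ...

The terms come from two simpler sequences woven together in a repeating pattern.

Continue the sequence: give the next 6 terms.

121, 144, 169, 1728, 2197, 2744

Positions follow the repeating pattern AAABBB; grouping by letter gives 2 tracks.
Track A: 4, 9, 16, 25, 36, 49, 64, 81, 100 (the squares 2², 3², 4², …).
Track B: 27, 64, 125, 216, 343, 512, 729, 1000, 1331 (perfect cubes starting at 3³).
Position 19 falls in track A as its term 10, giving 121.
Position 20 → track A, term 11 = 144.
The 21st slot belongs to track A; its 12th term is 169.
Position 22 → track B, term 10 = 1728.
Position 23 falls in track B as its term 11, giving 2197.
Term 24 comes from track B (its 12th entry): 2744.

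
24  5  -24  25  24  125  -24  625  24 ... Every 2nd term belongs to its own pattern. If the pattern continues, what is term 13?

Split by position mod 2 into 2 tracks.
Subsequence A = 24, -24, 24, -24, 24: the oscillation 24·(−1)^(n+1).
Subsequence B = 5, 25, 125, 625: successive powers of 5.
The 13th slot belongs to subsequence A; its 7th term is 24.

24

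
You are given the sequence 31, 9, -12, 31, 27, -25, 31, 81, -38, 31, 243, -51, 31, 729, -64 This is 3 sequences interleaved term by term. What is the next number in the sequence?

Split by position mod 3: positions 1, 4, 7, … form one track, and each other residue class forms its own.
Track A: 31, 31, 31, 31, 31 (the constant sequence 31).
Track B: 9, 27, 81, 243, 729 (successive powers of 3).
Track C: -12, -25, -38, -51, -64 (linear: a_n = 1 − 13·n).
Position 16 falls in track A as its term 6, giving 31.

31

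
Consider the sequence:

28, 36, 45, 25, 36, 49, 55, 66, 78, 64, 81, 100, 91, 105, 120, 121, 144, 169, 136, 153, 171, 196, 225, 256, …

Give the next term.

190

Reading positions in blocks of 6 reveals the pattern AAABBB — 2 tracks woven together.
Stream A = 28, 36, 45, 55, 66, 78, 91, 105, 120, 136, 153, 171: triangular numbers starting at T_7.
Stream B = 25, 36, 49, 64, 81, 100, 121, 144, 169, 196, 225, 256: perfect squares starting at 5².
Position 25 → stream A, term 13 = 190.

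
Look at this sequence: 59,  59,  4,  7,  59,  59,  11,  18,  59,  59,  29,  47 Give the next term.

Reading positions in blocks of 4 reveals the pattern AABB — 2 tracks woven together.
Stream A is 59, 59, 59, 59, 59, 59, which is constant 59.
Stream B is 4, 7, 11, 18, 29, 47, which is Fibonacci-style (each term is the sum of the two before it).
Position 13 falls in stream A as its term 7, giving 59.

59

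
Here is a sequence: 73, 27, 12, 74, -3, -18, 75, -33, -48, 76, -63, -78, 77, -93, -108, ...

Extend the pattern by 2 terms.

Reading positions in blocks of 3 reveals the pattern ABB — 2 tracks woven together.
Track A = 73, 74, 75, 76, 77: arithmetic, step +1.
Track B = 27, 12, -3, -18, -33, -48, -63, -78, -93, -108: linear: a_n = 42 − 15·n.
Position 16 falls in track A as its term 6, giving 78.
Position 17 falls in track B as its term 11, giving -123.

78, -123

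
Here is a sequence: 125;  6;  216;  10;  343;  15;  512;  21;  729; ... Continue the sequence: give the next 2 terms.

28, 1000

Positions 1, 3, 5, … form one subsequence and positions 2, 4, 6, … form another.
Stream A is 125, 216, 343, 512, 729, which is the cubes 5³, 6³, 7³, ….
Stream B is 6, 10, 15, 21, which is triangular numbers starting at T_3.
Position 10 → stream B, term 5 = 28.
Position 11 falls in stream A as its term 6, giving 1000.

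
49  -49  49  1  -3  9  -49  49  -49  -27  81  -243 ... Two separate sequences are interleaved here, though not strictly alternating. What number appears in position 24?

-177147

Reading positions in blocks of 6 reveals the pattern AAABBB — 2 tracks woven together.
Track A is 49, -49, 49, -49, 49, -49, which is alternating ±49.
Track B is 1, -3, 9, -27, 81, -243, which is a geometric progression (common ratio -3).
The 24th slot belongs to track B; its 12th term is -177147.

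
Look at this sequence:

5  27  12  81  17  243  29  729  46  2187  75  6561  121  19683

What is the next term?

Positions 1, 3, 5, … form one subsequence and positions 2, 4, 6, … form another.
Subsequence A = 5, 12, 17, 29, 46, 75, 121: a Fibonacci-like recurrence a_n = a_{n-1} + a_{n-2}.
Subsequence B = 27, 81, 243, 729, 2187, 6561, 19683: powers 3^3, 3^4, 3^5, ….
Position 15 → subsequence A, term 8 = 196.

196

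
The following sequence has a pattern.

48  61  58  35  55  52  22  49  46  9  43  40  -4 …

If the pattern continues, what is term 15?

34

Reading positions in blocks of 3 reveals the pattern ABB — 2 tracks woven together.
Subsequence A: 48, 35, 22, 9, -4 (arithmetic, step −13).
Subsequence B: 61, 58, 55, 52, 49, 46, 43, 40 (arithmetic, step −3).
Position 15 → subsequence B, term 10 = 34.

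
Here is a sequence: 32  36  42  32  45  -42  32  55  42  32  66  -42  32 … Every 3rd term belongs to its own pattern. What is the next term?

Split by position mod 3: positions 1, 4, 7, … form one track, and each other residue class forms its own.
Track A: 32, 32, 32, 32, 32. Always 32.
Track B: 36, 45, 55, 66. Triangular numbers starting at T_8.
Track C: 42, -42, 42, -42. The oscillation 42·(−1)^(n+1).
The 14th slot belongs to track B; its 5th term is 78.

78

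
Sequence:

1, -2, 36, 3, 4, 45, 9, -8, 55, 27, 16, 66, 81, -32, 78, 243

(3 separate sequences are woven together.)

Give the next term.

64

Split by position mod 3: positions 1, 4, 7, … form one track, and each other residue class forms its own.
Stream A: 1, 3, 9, 27, 81, 243. Successive powers of 3.
Stream B: -2, 4, -8, 16, -32. Geometric with ratio -2.
Stream C: 36, 45, 55, 66, 78. The triangular numbers T_8, T_9, ….
Term 17 comes from stream B (its 6th entry): 64.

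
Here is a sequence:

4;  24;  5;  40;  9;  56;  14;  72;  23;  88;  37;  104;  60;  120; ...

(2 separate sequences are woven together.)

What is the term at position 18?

Split by position mod 2 into 2 tracks.
Subsequence A: 4, 5, 9, 14, 23, 37, 60 — each term equals the sum of the previous two.
Subsequence B: 24, 40, 56, 72, 88, 104, 120 — arithmetic with common difference +16.
Term 18 comes from subsequence B (its 9th entry): 152.

152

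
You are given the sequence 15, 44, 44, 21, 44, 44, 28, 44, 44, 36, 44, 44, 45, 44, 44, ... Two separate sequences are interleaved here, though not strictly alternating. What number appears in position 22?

78

Reading positions in blocks of 3 reveals the pattern ABB — 2 tracks woven together.
Track A: 15, 21, 28, 36, 45 — the triangular numbers T_5, T_6, ….
Track B: 44, 44, 44, 44, 44, 44, 44, 44, 44, 44 — always 44.
Position 22 → track A, term 8 = 78.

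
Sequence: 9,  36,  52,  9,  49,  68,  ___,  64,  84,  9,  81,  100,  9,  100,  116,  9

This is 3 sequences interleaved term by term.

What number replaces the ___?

9

Read the sequence 3 terms at a time; column i is its own pattern.
Stream A: 9, 9, ?, 9, 9, 9 — constant 9.
Stream B: 36, 49, 64, 81, 100 — the squares 6², 7², 8², ….
Stream C: 52, 68, 84, 100, 116 — arithmetic with common difference +16.
Filling stream A at index 3 by its rule yields 9.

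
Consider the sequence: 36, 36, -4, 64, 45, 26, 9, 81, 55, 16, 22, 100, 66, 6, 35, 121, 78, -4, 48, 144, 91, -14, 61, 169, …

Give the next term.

Read the sequence 4 terms at a time; column i is its own pattern.
Subsequence A is 36, 45, 55, 66, 78, 91, which is triangular numbers n(n+1)/2 for n = 8, 9, ….
Subsequence B is 36, 26, 16, 6, -4, -14, which is linear: a_n = 46 − 10·n.
Subsequence C is -4, 9, 22, 35, 48, 61, which is arithmetic, step +13.
Subsequence D is 64, 81, 100, 121, 144, 169, which is consecutive squares n² from n = 8.
The 25th slot belongs to subsequence A; its 7th term is 105.

105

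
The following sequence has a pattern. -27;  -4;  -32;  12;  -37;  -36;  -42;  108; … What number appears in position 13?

-57

Split by position mod 2 into 2 tracks.
Track A: -27, -32, -37, -42 (linear: a_n = -22 − 5·n).
Track B: -4, 12, -36, 108 (geometric, ×-3 each step).
Position 13 → track A, term 7 = -57.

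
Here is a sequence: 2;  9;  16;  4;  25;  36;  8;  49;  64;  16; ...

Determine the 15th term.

144

The slot pattern repeats as ABB (period 3), so there are 2 interleaved tracks.
Track A is 2, 4, 8, 16, which is powers 2^1, 2^2, 2^3, ….
Track B is 9, 16, 25, 36, 49, 64, which is consecutive squares n² from n = 3.
The 15th slot belongs to track B; its 10th term is 144.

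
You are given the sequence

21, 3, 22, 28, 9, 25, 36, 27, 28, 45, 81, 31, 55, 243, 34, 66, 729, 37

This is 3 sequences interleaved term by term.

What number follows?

78

Split by position mod 3 into 3 tracks.
Track A: 21, 28, 36, 45, 55, 66 — the triangular numbers T_6, T_7, ….
Track B: 3, 9, 27, 81, 243, 729 — powers 3^1, 3^2, 3^3, ….
Track C: 22, 25, 28, 31, 34, 37 — arithmetic, step +3.
Position 19 → track A, term 7 = 78.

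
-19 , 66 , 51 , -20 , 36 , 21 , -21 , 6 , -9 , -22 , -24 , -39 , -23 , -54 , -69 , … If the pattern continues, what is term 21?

-129

Reading positions in blocks of 3 reveals the pattern ABB — 2 tracks woven together.
Track A: -19, -20, -21, -22, -23. Arithmetic with common difference −1.
Track B: 66, 51, 36, 21, 6, -9, -24, -39, -54, -69. Linear: a_n = 81 − 15·n.
The 21st slot belongs to track B; its 14th term is -129.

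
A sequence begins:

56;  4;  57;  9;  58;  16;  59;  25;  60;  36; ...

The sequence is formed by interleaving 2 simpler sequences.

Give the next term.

61

Odd-indexed and even-indexed terms follow separate rules.
Stream A is 56, 57, 58, 59, 60, which is arithmetic, step +1.
Stream B is 4, 9, 16, 25, 36, which is the squares 2², 3², 4², ….
The 11th slot belongs to stream A; its 6th term is 61.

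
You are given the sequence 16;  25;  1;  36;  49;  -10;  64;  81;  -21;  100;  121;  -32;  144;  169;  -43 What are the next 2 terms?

196, 225

Reading positions in blocks of 3 reveals the pattern AAB — 2 tracks woven together.
Subsequence A: 16, 25, 36, 49, 64, 81, 100, 121, 144, 169 — perfect squares starting at 4².
Subsequence B: 1, -10, -21, -32, -43 — subtracting 11 each time.
Position 16 falls in subsequence A as its term 11, giving 196.
Term 17 comes from subsequence A (its 12th entry): 225.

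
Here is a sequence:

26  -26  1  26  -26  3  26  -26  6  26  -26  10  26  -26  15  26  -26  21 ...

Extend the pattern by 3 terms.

26, -26, 28

Reading positions in blocks of 3 reveals the pattern AAB — 2 tracks woven together.
Stream A: 26, -26, 26, -26, 26, -26, 26, -26, 26, -26, 26, -26 (alternating ±26).
Stream B: 1, 3, 6, 10, 15, 21 (triangular numbers starting at T_1).
Position 19 → stream A, term 13 = 26.
Term 20 comes from stream A (its 14th entry): -26.
The 21st slot belongs to stream B; its 7th term is 28.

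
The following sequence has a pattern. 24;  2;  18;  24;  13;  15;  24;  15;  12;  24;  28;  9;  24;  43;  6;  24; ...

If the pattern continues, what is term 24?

-3

Split by position mod 3: positions 1, 4, 7, … form one track, and each other residue class forms its own.
Track A is 24, 24, 24, 24, 24, 24, which is constant 24.
Track B is 2, 13, 15, 28, 43, which is Fibonacci-style (each term is the sum of the two before it).
Track C is 18, 15, 12, 9, 6, which is arithmetic, step −3.
The 24th slot belongs to track C; its 8th term is -3.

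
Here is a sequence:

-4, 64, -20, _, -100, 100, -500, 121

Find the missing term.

Split by position mod 2 into 2 tracks.
Track A is -4, -20, -100, -500, which is geometric, ×5 each step.
Track B is 64, ?, 100, 121, which is the squares 8², 9², 10², ….
Track B's pattern makes the blank 81.

81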